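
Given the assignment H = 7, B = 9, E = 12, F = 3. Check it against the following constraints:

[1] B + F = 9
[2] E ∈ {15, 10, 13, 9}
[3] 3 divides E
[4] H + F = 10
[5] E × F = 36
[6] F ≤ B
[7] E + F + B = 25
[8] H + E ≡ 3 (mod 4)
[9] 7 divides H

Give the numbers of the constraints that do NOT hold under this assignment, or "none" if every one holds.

[1] B + F = 9 + 3 = 12, not 9 — violated.
[2] E = 12 is not in {15, 10, 13, 9} — violated.
[3] 12 / 3 = 4, so 3 divides 12 — satisfied.
[4] H + F = 7 + 3 = 10 — satisfied.
[5] E × F = 12 × 3 = 36 — satisfied.
[6] F = 3, B = 9; 3 ≤ 9 — satisfied.
[7] E + F + B = 12 + 3 + 9 = 24, not 25 — violated.
[8] H + E = 19; 19 mod 4 = 3 — satisfied.
[9] 7 / 7 = 1, so 7 divides 7 — satisfied.

No — constraints 1, 2, and 7 are not satisfied.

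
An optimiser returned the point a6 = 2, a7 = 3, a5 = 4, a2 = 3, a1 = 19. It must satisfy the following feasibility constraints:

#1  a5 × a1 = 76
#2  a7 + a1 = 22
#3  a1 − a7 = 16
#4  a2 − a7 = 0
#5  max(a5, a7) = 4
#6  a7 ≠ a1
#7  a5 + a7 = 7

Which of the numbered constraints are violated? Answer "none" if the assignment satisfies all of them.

None — every constraint holds.

#1 a5 × a1 = 4 × 19 = 76  ✔
#2 a7 + a1 = 3 + 19 = 22  ✔
#3 a1 − a7 = 19 − 3 = 16  ✔
#4 a2 − a7 = 3 − 3 = 0  ✔
#5 max(4, 3) = 4  ✔
#6 a7 = 3, a1 = 19; distinct  ✔
#7 a5 + a7 = 4 + 3 = 7  ✔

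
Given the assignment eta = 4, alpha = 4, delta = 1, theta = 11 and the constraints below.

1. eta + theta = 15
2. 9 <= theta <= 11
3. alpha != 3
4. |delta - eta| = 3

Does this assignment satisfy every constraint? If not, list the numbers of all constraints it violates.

1. eta + theta = 4 + 11 = 15  yes
2. theta = 11 lies in [9, 11]  yes
3. alpha = 4, and 4 ≠ 3  yes
4. |1 - 4| = 3  yes

The assignment satisfies every constraint.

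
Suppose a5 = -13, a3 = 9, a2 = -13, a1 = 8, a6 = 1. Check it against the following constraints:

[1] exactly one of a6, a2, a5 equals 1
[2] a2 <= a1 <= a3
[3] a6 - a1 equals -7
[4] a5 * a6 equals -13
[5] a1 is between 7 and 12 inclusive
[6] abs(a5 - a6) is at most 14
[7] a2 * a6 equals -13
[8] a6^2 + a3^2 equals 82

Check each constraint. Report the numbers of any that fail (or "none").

[1] a6=1, a2=-13, a5=-13; 1 of them equals 1 — OK.
[2] values -13 <= 8 <= 9 — OK.
[3] a6 - a1 = 1 - 8 = -7 — OK.
[4] a5 * a6 = -13 * 1 = -13 — OK.
[5] a1 = 8 lies in [7, 12] — OK.
[6] abs(-13 - 1) = 14; 14 ≤ 14 — OK.
[7] a2 * a6 = -13 * 1 = -13 — OK.
[8] a6^2 + a3^2 = 1^2 + 9^2 = 1 + 81 = 82 — OK.

All constraints are satisfied.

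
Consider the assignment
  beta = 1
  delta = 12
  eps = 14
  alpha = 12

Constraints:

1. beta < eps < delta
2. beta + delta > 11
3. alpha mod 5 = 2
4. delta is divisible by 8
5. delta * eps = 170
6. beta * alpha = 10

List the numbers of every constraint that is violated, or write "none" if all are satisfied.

1. values 1, 14, 12; eps = 14 is not < delta = 12  ✘
2. beta + delta = 1 + 12 = 13; 13 > 11  ✔
3. 12 mod 5 = 2  ✔
4. 12 = 8*1 + 4, so 8 does not divide 12  ✘
5. delta * eps = 12 * 14 = 168, not 170  ✘
6. beta * alpha = 1 * 12 = 12, not 10  ✘

Constraints 1, 4, 5, and 6 do not hold.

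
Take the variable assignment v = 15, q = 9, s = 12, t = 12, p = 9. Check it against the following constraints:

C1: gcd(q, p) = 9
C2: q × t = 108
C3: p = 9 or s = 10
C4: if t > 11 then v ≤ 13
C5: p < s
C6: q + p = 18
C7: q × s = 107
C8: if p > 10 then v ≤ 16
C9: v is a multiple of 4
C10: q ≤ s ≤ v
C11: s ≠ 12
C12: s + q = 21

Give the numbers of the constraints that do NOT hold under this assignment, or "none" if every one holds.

Constraints 4, 7, 9, and 11 are violated.

C1: gcd(9, 9) = 9 — holds.
C2: q × t = 9 × 12 = 108 — holds.
C3: p = 9 = 9 (first disjunct) — holds.
C4: t = 12 > 11, so we need v ≤ 13; but v = 15 > 13 — fails.
C5: p = 9, s = 12; 9 < 12 — holds.
C6: q + p = 9 + 9 = 18 — holds.
C7: q × s = 9 × 12 = 108, not 107 — fails.
C8: p = 9, not > 10; antecedent false, conditional vacuously true — holds.
C9: 15 = 4×3 + 3, so 4 does not divide 15 — fails.
C10: values 9 ≤ 12 ≤ 15 — holds.
C11: s = 12, but 12 is required to differ — fails.
C12: s + q = 12 + 9 = 21 — holds.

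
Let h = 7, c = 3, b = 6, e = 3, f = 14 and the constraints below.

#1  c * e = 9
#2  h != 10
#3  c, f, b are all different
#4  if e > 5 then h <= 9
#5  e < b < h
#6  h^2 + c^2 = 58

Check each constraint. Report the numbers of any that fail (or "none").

None — every constraint holds.

#1 c * e = 3 * 3 = 9 — holds.
#2 h = 7, and 7 ≠ 10 — holds.
#3 values 3, 14, 6 are pairwise distinct — holds.
#4 e = 3, not > 5; antecedent false, conditional vacuously true — holds.
#5 values 3 < 6 < 7 — holds.
#6 h^2 + c^2 = 7^2 + 3^2 = 49 + 9 = 58 — holds.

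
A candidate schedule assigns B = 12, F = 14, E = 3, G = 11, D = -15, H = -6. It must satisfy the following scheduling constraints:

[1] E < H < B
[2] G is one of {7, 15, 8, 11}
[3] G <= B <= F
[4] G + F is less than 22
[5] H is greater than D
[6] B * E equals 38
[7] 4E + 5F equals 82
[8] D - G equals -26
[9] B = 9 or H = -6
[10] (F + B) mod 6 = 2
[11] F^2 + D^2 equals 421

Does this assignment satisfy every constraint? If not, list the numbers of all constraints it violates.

Violated: 1, 4, 6.

[1] values 3, -6, 12; E = 3 is not < H = -6  fails
[2] G = 11 is in {7, 15, 8, 11}  holds
[3] values 11 <= 12 <= 14  holds
[4] G + F = 11 + 14 = 25; 25 ≥ 22, bound 22 not met  fails
[5] H = -6, D = -15; -6 > -15  holds
[6] B * E = 12 * 3 = 36, not 38  fails
[7] 4E + 5F = 4(3) + 5(14) = 82  holds
[8] D - G = -15 - 11 = -26  holds
[9] B = 12 ≠ 9, but H = -6 = -6 (second disjunct)  holds
[10] F + B = 26; 26 mod 6 = 2  holds
[11] F^2 + D^2 = 14^2 + (-15)^2 = 196 + 225 = 421  holds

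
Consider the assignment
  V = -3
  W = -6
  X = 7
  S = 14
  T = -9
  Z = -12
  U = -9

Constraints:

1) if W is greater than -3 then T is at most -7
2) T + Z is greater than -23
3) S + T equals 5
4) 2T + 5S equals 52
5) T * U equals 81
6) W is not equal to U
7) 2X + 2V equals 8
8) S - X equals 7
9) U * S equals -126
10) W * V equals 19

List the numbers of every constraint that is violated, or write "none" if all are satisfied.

No — constraint 10 is not satisfied.

1) W = -6, not > -3; antecedent false, conditional vacuously true — OK.
2) T + Z = -9 + (-12) = -21; -21 > -23 — OK.
3) S + T = 14 + (-9) = 5 — OK.
4) 2T + 5S = 2(-9) + 5(14) = 52 — OK.
5) T * U = -9 * (-9) = 81 — OK.
6) W = -6, U = -9; distinct — OK.
7) 2X + 2V = 2(7) + 2(-3) = 8 — OK.
8) S - X = 14 - 7 = 7 — OK.
9) U * S = -9 * 14 = -126 — OK.
10) W * V = -6 * (-3) = 18, not 19 — violated.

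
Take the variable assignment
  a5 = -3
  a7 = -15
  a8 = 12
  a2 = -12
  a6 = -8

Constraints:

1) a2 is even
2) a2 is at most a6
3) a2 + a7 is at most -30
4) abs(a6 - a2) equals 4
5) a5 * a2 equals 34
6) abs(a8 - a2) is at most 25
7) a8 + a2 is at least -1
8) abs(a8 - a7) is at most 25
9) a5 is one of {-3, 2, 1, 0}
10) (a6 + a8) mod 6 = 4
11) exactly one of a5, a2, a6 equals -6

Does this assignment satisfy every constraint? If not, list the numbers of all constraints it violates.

The assignment fails constraints 3, 5, 8, 11.

1) a2 = -12 is even  holds
2) a2 = -12, a6 = -8; -12 ≤ -8  holds
3) a2 + a7 = -12 + (-15) = -27; -27 > -30, bound -30 not met  fails
4) abs(-8 - (-12)) = 4  holds
5) a5 * a2 = -3 * (-12) = 36, not 34  fails
6) abs(12 - (-12)) = 24; 24 ≤ 25  holds
7) a8 + a2 = 12 + (-12) = 0; 0 ≥ -1  holds
8) abs(12 - (-15)) = 27; 27 > 25, exceeds bound 25  fails
9) a5 = -3 is in {-3, 2, 1, 0}  holds
10) a6 + a8 = 4; 4 mod 6 = 4  holds
11) a5=-3, a2=-12, a6=-8; 0 of them equal -6, not exactly one  fails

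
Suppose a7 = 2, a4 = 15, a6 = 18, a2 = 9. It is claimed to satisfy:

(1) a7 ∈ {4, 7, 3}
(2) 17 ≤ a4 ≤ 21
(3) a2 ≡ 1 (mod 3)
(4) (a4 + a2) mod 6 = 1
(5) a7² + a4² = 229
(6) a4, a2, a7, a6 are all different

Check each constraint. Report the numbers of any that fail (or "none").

(1) a7 = 2 is not in {4, 7, 3} — fails.
(2) a4 = 15 is outside [17, 21] — fails.
(3) 9 mod 3 = 0, not 1 — fails.
(4) a4 + a2 = 24; 24 mod 6 = 0, not 1 — fails.
(5) a7² + a4² = 2² + 15² = 4 + 225 = 229 — holds.
(6) values 15, 9, 2, 18 are pairwise distinct — holds.

Violated: 1, 2, 3, and 4.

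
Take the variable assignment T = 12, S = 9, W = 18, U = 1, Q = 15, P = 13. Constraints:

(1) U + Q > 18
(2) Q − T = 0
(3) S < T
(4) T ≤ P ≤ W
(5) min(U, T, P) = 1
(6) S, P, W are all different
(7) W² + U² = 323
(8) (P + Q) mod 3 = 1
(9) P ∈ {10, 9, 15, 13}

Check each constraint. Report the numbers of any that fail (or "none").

(1) U + Q = 1 + 15 = 16; 16 ≤ 18, bound 18 not met — violated.
(2) Q − T = 15 − 12 = 3, not 0 — violated.
(3) S = 9, T = 12; 9 < 12 — OK.
(4) values 12 ≤ 13 ≤ 18 — OK.
(5) min(1, 12, 13) = 1 — OK.
(6) values 9, 13, 18 are pairwise distinct — OK.
(7) W² + U² = 18² + 1² = 324 + 1 = 325, not 323 — violated.
(8) P + Q = 28; 28 mod 3 = 1 — OK.
(9) P = 13 is in {10, 9, 15, 13} — OK.

No — constraints 1, 2, and 7 are not satisfied.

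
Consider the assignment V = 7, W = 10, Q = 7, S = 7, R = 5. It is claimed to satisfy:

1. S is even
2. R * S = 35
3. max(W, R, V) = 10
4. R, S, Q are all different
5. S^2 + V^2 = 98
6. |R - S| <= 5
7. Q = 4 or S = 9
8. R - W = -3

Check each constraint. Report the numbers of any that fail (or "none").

No — constraints 1, 4, 7, 8 are not satisfied.

1. S = 7 is odd — violated.
2. R * S = 5 * 7 = 35 — satisfied.
3. max(10, 5, 7) = 10 — satisfied.
4. S = Q = 7, not all different — violated.
5. S^2 + V^2 = 7^2 + 7^2 = 49 + 49 = 98 — satisfied.
6. |5 - 7| = 2; 2 ≤ 5 — satisfied.
7. Q = 7 ≠ 4 and S = 7 ≠ 9; both disjuncts false — violated.
8. R - W = 5 - 10 = -5, not -3 — violated.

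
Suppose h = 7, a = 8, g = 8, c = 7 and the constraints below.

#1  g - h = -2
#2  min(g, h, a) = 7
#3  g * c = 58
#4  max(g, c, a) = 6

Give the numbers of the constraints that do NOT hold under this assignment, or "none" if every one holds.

No — constraints 1, 3, and 4 are not satisfied.

#1 g - h = 8 - 7 = 1, not -2  no
#2 min(8, 7, 8) = 7  yes
#3 g * c = 8 * 7 = 56, not 58  no
#4 max(8, 7, 8) = 8, not 6  no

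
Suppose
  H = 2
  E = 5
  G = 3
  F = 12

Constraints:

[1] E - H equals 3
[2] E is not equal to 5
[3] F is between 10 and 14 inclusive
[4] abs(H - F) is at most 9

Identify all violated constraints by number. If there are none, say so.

Constraints 2 and 4 do not hold.

[1] E - H = 5 - 2 = 3 — OK.
[2] E = 5, but 5 is required to differ — violated.
[3] F = 12 lies in [10, 14] — OK.
[4] abs(2 - 12) = 10; 10 > 9, exceeds bound 9 — violated.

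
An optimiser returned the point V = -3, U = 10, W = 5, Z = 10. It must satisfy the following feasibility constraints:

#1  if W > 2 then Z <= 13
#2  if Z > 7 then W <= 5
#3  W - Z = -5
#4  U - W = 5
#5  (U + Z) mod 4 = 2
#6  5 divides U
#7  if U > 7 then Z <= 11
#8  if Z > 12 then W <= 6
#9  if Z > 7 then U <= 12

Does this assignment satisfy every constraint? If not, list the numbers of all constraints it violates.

No — constraint 5 is not satisfied.

#1 W = 5 > 2, so we need Z ≤ 13; Z = 10 ≤ 13 — holds.
#2 Z = 10 > 7, so we need W ≤ 5; W = 5 ≤ 5 — holds.
#3 W - Z = 5 - 10 = -5 — holds.
#4 U - W = 10 - 5 = 5 — holds.
#5 U + Z = 20; 20 mod 4 = 0, not 2 — fails.
#6 10 / 5 = 2, so 5 divides 10 — holds.
#7 U = 10 > 7, so we need Z ≤ 11; Z = 10 ≤ 11 — holds.
#8 Z = 10, not > 12; antecedent false, conditional vacuously true — holds.
#9 Z = 10 > 7, so we need U ≤ 12; U = 10 ≤ 12 — holds.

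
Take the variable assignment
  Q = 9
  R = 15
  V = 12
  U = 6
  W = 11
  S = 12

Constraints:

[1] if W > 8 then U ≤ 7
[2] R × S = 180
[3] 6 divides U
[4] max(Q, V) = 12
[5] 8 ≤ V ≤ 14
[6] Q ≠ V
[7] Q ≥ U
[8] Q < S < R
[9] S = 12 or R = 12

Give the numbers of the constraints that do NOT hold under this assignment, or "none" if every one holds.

All constraints are satisfied.

[1] W = 11 > 8, so we need U ≤ 7; U = 6 ≤ 7 — holds.
[2] R × S = 15 × 12 = 180 — holds.
[3] 6 / 6 = 1, so 6 divides 6 — holds.
[4] max(9, 12) = 12 — holds.
[5] V = 12 lies in [8, 14] — holds.
[6] Q = 9, V = 12; distinct — holds.
[7] Q = 9, U = 6; 9 ≥ 6 — holds.
[8] values 9 < 12 < 15 — holds.
[9] S = 12 = 12 (first disjunct) — holds.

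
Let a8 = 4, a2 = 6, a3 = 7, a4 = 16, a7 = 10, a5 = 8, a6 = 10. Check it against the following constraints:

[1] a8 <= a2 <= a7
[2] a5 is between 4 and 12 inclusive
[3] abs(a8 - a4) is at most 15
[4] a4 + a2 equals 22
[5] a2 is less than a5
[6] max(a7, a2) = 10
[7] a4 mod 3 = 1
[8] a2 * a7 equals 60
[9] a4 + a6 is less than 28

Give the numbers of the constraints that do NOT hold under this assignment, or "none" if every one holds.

[1] values 4 <= 6 <= 10 — OK.
[2] a5 = 8 lies in [4, 12] — OK.
[3] abs(4 - 16) = 12; 12 ≤ 15 — OK.
[4] a4 + a2 = 16 + 6 = 22 — OK.
[5] a2 = 6, a5 = 8; 6 < 8 — OK.
[6] max(10, 6) = 10 — OK.
[7] 16 mod 3 = 1 — OK.
[8] a2 * a7 = 6 * 10 = 60 — OK.
[9] a4 + a6 = 16 + 10 = 26; 26 < 28 — OK.

The assignment satisfies every constraint.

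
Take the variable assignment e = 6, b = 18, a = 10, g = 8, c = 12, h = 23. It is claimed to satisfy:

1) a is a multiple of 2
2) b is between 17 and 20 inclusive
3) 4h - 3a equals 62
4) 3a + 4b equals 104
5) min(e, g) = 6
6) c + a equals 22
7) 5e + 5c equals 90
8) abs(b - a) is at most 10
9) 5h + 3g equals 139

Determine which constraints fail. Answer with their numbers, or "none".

The assignment fails constraint 4.

1) 10 / 2 = 5, so 2 divides 10  yes
2) b = 18 lies in [17, 20]  yes
3) 4h - 3a = 4(23) - 3(10) = 62  yes
4) 3a + 4b = 3(10) + 4(18) = 102, not 104  no
5) min(6, 8) = 6  yes
6) c + a = 12 + 10 = 22  yes
7) 5e + 5c = 5(6) + 5(12) = 90  yes
8) abs(18 - 10) = 8; 8 ≤ 10  yes
9) 5h + 3g = 5(23) + 3(8) = 139  yes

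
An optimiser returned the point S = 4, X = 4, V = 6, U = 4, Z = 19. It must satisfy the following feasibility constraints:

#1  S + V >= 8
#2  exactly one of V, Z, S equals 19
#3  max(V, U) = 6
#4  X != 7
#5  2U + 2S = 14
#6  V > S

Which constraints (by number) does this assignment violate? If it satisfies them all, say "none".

#1 S + V = 4 + 6 = 10; 10 ≥ 8  true
#2 V=6, Z=19, S=4; 1 of them equals 19  true
#3 max(6, 4) = 6  true
#4 X = 4, and 4 ≠ 7  true
#5 2U + 2S = 2(4) + 2(4) = 16, not 14  false
#6 V = 6, S = 4; 6 > 4  true

Violated: 5.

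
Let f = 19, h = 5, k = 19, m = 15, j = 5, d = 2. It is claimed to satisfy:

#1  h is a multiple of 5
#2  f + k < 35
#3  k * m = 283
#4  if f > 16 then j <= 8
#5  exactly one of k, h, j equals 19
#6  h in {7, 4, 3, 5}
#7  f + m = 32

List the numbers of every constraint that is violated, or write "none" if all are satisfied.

Constraints 2, 3, 7 are violated.

#1 5 / 5 = 1, so 5 divides 5  yes
#2 f + k = 19 + 19 = 38; 38 ≥ 35, bound 35 not met  no
#3 k * m = 19 * 15 = 285, not 283  no
#4 f = 19 > 16, so we need j ≤ 8; j = 5 ≤ 8  yes
#5 k=19, h=5, j=5; 1 of them equals 19  yes
#6 h = 5 is in {7, 4, 3, 5}  yes
#7 f + m = 19 + 15 = 34, not 32  no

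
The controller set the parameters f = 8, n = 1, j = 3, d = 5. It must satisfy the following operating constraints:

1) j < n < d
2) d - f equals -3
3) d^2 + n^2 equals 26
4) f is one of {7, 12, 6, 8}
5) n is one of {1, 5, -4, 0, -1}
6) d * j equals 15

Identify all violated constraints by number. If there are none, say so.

1) values 3, 1, 5; j = 3 is not < n = 1  ✗
2) d - f = 5 - 8 = -3  ✓
3) d^2 + n^2 = 5^2 + 1^2 = 25 + 1 = 26  ✓
4) f = 8 is in {7, 12, 6, 8}  ✓
5) n = 1 is in {1, 5, -4, 0, -1}  ✓
6) d * j = 5 * 3 = 15  ✓

Constraint 1 is violated.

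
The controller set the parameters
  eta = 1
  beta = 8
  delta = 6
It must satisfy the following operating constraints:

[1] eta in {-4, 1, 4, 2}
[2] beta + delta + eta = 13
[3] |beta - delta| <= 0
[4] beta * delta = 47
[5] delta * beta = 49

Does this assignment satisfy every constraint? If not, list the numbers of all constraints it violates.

No — constraints 2, 3, 4, and 5 are not satisfied.

[1] eta = 1 is in {-4, 1, 4, 2} — satisfied.
[2] beta + delta + eta = 8 + 6 + 1 = 15, not 13 — violated.
[3] |8 - 6| = 2; 2 > 0, exceeds bound 0 — violated.
[4] beta * delta = 8 * 6 = 48, not 47 — violated.
[5] delta * beta = 6 * 8 = 48, not 49 — violated.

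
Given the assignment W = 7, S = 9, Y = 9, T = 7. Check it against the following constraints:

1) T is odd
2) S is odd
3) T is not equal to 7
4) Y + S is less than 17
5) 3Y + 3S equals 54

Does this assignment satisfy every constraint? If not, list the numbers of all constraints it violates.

No — constraints 3 and 4 are not satisfied.

1) T = 7 is odd  OK
2) S = 9 is odd  OK
3) T = 7, but 7 is required to differ  FAIL
4) Y + S = 9 + 9 = 18; 18 ≥ 17, bound 17 not met  FAIL
5) 3Y + 3S = 3(9) + 3(9) = 54  OK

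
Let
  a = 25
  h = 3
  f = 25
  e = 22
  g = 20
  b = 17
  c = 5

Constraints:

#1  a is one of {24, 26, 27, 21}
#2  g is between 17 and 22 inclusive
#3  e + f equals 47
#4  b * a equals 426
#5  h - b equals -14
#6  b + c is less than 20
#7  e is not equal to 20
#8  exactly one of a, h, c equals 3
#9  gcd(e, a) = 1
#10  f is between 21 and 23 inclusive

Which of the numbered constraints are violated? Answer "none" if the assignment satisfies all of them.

Violated: 1, 4, 6, and 10.

#1 a = 25 is not in {24, 26, 27, 21}  FAIL
#2 g = 20 lies in [17, 22]  OK
#3 e + f = 22 + 25 = 47  OK
#4 b * a = 17 * 25 = 425, not 426  FAIL
#5 h - b = 3 - 17 = -14  OK
#6 b + c = 17 + 5 = 22; 22 ≥ 20, bound 20 not met  FAIL
#7 e = 22, and 22 ≠ 20  OK
#8 a=25, h=3, c=5; 1 of them equals 3  OK
#9 gcd(22, 25) = 1  OK
#10 f = 25 is outside [21, 23]  FAIL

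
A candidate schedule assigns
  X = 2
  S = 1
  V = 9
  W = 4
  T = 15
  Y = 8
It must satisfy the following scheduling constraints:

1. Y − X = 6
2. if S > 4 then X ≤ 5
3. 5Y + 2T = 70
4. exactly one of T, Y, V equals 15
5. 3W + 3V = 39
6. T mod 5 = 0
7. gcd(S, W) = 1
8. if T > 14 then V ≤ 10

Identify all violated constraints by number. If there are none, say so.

1. Y − X = 8 − 2 = 6 — satisfied.
2. S = 1, not > 4; antecedent false, conditional vacuously true — satisfied.
3. 5Y + 2T = 5(8) + 2(15) = 70 — satisfied.
4. T=15, Y=8, V=9; 1 of them equals 15 — satisfied.
5. 3W + 3V = 3(4) + 3(9) = 39 — satisfied.
6. 15 mod 5 = 0 — satisfied.
7. gcd(1, 4) = 1 — satisfied.
8. T = 15 > 14, so we need V ≤ 10; V = 9 ≤ 10 — satisfied.

No violations.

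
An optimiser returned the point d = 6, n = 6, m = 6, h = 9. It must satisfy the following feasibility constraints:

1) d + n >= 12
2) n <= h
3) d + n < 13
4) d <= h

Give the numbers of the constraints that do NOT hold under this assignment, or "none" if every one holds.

1) d + n = 6 + 6 = 12; 12 ≥ 12 — satisfied.
2) n = 6, h = 9; 6 ≤ 9 — satisfied.
3) d + n = 6 + 6 = 12; 12 < 13 — satisfied.
4) d = 6, h = 9; 6 ≤ 9 — satisfied.

Yes — all constraints hold.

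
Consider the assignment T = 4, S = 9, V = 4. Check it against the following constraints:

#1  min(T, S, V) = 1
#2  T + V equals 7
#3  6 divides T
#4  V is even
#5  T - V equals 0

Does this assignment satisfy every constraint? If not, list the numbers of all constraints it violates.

Violated: 1, 2, 3.

#1 min(4, 9, 4) = 4, not 1  no
#2 T + V = 4 + 4 = 8, not 7  no
#3 4 = 6*0 + 4, so 6 does not divide 4  no
#4 V = 4 is even  yes
#5 T - V = 4 - 4 = 0  yes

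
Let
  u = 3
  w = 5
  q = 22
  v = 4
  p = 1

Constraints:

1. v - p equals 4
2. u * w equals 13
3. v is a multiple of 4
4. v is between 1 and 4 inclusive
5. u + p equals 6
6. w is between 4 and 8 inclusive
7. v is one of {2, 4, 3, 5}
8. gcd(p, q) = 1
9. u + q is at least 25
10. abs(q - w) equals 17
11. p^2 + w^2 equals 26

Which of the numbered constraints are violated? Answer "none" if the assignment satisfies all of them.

1. v - p = 4 - 1 = 3, not 4 — fails.
2. u * w = 3 * 5 = 15, not 13 — fails.
3. 4 / 4 = 1, so 4 divides 4 — holds.
4. v = 4 lies in [1, 4] — holds.
5. u + p = 3 + 1 = 4, not 6 — fails.
6. w = 5 lies in [4, 8] — holds.
7. v = 4 is in {2, 4, 3, 5} — holds.
8. gcd(1, 22) = 1 — holds.
9. u + q = 3 + 22 = 25; 25 ≥ 25 — holds.
10. abs(22 - 5) = 17 — holds.
11. p^2 + w^2 = 1^2 + 5^2 = 1 + 25 = 26 — holds.

Constraints 1, 2, and 5 are violated.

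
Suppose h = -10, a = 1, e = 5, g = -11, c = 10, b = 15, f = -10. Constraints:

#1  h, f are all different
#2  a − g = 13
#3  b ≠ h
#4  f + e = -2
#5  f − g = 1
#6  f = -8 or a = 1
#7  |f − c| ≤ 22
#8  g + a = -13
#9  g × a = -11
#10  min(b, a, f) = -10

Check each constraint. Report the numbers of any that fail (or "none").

Violated: 1, 2, 4, and 8.

#1 h = f = -10, not all different  ✘
#2 a − g = 1 − (-11) = 12, not 13  ✘
#3 b = 15, h = -10; distinct  ✔
#4 f + e = -10 + 5 = -5, not -2  ✘
#5 f − g = -10 − (-11) = 1  ✔
#6 f = -10 ≠ -8, but a = 1 = 1 (second disjunct)  ✔
#7 |-10 − 10| = 20; 20 ≤ 22  ✔
#8 g + a = -11 + 1 = -10, not -13  ✘
#9 g × a = -11 × 1 = -11  ✔
#10 min(15, 1, -10) = -10  ✔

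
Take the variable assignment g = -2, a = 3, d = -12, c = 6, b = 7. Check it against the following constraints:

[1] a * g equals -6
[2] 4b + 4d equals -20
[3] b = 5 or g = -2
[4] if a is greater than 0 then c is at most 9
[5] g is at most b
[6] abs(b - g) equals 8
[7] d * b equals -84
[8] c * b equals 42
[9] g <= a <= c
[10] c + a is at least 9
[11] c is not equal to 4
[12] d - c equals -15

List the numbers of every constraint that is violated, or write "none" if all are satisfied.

[1] a * g = 3 * (-2) = -6 — holds.
[2] 4b + 4d = 4(7) + 4(-12) = -20 — holds.
[3] b = 7 ≠ 5, but g = -2 = -2 (second disjunct) — holds.
[4] a = 3 > 0, so we need c ≤ 9; c = 6 ≤ 9 — holds.
[5] g = -2, b = 7; -2 ≤ 7 — holds.
[6] abs(7 - (-2)) = 9, not 8 — does not hold.
[7] d * b = -12 * 7 = -84 — holds.
[8] c * b = 6 * 7 = 42 — holds.
[9] values -2 <= 3 <= 6 — holds.
[10] c + a = 6 + 3 = 9; 9 ≥ 9 — holds.
[11] c = 6, and 6 ≠ 4 — holds.
[12] d - c = -12 - 6 = -18, not -15 — does not hold.

The assignment fails constraints 6, 12.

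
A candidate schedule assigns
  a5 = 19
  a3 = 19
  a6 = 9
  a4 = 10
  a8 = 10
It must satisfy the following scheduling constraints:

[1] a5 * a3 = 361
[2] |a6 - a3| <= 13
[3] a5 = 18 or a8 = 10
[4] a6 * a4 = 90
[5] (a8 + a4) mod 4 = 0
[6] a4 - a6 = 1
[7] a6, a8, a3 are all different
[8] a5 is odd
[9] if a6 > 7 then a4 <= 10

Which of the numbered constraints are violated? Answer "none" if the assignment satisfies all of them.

[1] a5 * a3 = 19 * 19 = 361 — satisfied.
[2] |9 - 19| = 10; 10 ≤ 13 — satisfied.
[3] a5 = 19 ≠ 18, but a8 = 10 = 10 (second disjunct) — satisfied.
[4] a6 * a4 = 9 * 10 = 90 — satisfied.
[5] a8 + a4 = 20; 20 mod 4 = 0 — satisfied.
[6] a4 - a6 = 10 - 9 = 1 — satisfied.
[7] values 9, 10, 19 are pairwise distinct — satisfied.
[8] a5 = 19 is odd — satisfied.
[9] a6 = 9 > 7, so we need a4 ≤ 10; a4 = 10 ≤ 10 — satisfied.

None — every constraint holds.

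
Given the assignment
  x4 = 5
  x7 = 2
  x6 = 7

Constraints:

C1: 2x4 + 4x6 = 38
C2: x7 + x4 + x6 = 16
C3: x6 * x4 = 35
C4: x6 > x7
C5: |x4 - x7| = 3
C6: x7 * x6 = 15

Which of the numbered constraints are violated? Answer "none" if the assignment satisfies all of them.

C1: 2x4 + 4x6 = 2(5) + 4(7) = 38  yes
C2: x7 + x4 + x6 = 2 + 5 + 7 = 14, not 16  no
C3: x6 * x4 = 7 * 5 = 35  yes
C4: x6 = 7, x7 = 2; 7 > 2  yes
C5: |5 - 2| = 3  yes
C6: x7 * x6 = 2 * 7 = 14, not 15  no

Constraints 2 and 6 are violated.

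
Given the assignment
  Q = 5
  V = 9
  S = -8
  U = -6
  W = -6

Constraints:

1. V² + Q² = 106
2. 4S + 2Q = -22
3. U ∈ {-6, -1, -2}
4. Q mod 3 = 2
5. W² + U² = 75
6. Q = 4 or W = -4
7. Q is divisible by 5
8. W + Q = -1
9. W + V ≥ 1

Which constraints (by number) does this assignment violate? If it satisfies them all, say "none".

1. V² + Q² = 9² + 5² = 81 + 25 = 106  ✓
2. 4S + 2Q = 4(-8) + 2(5) = -22  ✓
3. U = -6 is in {-6, -1, -2}  ✓
4. 5 mod 3 = 2  ✓
5. W² + U² = (-6)² + (-6)² = 36 + 36 = 72, not 75  ✗
6. Q = 5 ≠ 4 and W = -6 ≠ -4; both disjuncts false  ✗
7. 5 / 5 = 1, so 5 divides 5  ✓
8. W + Q = -6 + 5 = -1  ✓
9. W + V = -6 + 9 = 3; 3 ≥ 1  ✓

No — constraints 5 and 6 are not satisfied.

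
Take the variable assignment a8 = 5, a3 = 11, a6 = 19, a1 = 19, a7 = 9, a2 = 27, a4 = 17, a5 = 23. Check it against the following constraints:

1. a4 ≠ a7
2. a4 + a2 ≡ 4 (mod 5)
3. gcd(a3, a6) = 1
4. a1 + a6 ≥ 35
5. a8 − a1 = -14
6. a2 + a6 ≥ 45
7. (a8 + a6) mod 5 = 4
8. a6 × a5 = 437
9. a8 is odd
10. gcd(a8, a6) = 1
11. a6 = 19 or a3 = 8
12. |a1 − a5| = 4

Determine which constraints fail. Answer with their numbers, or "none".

The assignment satisfies every constraint.

1. a4 = 17, a7 = 9; distinct — satisfied.
2. a4 + a2 = 44; 44 mod 5 = 4 — satisfied.
3. gcd(11, 19) = 1 — satisfied.
4. a1 + a6 = 19 + 19 = 38; 38 ≥ 35 — satisfied.
5. a8 − a1 = 5 − 19 = -14 — satisfied.
6. a2 + a6 = 27 + 19 = 46; 46 ≥ 45 — satisfied.
7. a8 + a6 = 24; 24 mod 5 = 4 — satisfied.
8. a6 × a5 = 19 × 23 = 437 — satisfied.
9. a8 = 5 is odd — satisfied.
10. gcd(5, 19) = 1 — satisfied.
11. a6 = 19 = 19 (first disjunct) — satisfied.
12. |19 − 23| = 4 — satisfied.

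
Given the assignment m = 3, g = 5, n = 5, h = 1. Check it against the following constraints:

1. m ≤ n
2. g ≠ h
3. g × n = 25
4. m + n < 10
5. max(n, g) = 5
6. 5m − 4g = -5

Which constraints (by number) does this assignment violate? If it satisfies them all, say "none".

The assignment satisfies every constraint.

1. m = 3, n = 5; 3 ≤ 5 — OK.
2. g = 5, h = 1; distinct — OK.
3. g × n = 5 × 5 = 25 — OK.
4. m + n = 3 + 5 = 8; 8 < 10 — OK.
5. max(5, 5) = 5 — OK.
6. 5m − 4g = 5(3) − 4(5) = -5 — OK.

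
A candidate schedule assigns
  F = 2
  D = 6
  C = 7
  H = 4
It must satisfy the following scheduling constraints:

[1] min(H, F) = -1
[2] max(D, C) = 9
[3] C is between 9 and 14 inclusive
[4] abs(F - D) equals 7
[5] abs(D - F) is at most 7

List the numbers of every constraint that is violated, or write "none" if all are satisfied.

[1] min(4, 2) = 2, not -1 — violated.
[2] max(6, 7) = 7, not 9 — violated.
[3] C = 7 is outside [9, 14] — violated.
[4] abs(2 - 6) = 4, not 7 — violated.
[5] abs(6 - 2) = 4; 4 ≤ 7 — satisfied.

Constraints 1, 2, 3, and 4 do not hold.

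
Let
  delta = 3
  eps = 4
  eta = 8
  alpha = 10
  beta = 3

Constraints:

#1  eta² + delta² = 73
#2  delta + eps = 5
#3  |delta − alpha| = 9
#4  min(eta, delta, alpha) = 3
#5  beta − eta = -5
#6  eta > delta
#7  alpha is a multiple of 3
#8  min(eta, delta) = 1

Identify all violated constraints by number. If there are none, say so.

#1 eta² + delta² = 8² + 3² = 64 + 9 = 73 — holds.
#2 delta + eps = 3 + 4 = 7, not 5 — fails.
#3 |3 − 10| = 7, not 9 — fails.
#4 min(8, 3, 10) = 3 — holds.
#5 beta − eta = 3 − 8 = -5 — holds.
#6 eta = 8, delta = 3; 8 > 3 — holds.
#7 10 = 3×3 + 1, so 3 does not divide 10 — fails.
#8 min(8, 3) = 3, not 1 — fails.

Constraints 2, 3, 7, and 8 are violated.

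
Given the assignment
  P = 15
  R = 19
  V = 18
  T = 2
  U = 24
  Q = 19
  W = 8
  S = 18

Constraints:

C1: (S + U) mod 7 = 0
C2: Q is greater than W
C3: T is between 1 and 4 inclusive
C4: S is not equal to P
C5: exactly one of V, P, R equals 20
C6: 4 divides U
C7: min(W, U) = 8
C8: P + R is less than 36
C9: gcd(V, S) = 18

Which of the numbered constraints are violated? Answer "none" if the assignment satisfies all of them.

No — constraint 5 is not satisfied.

C1: S + U = 42; 42 mod 7 = 0 — OK.
C2: Q = 19, W = 8; 19 > 8 — OK.
C3: T = 2 lies in [1, 4] — OK.
C4: S = 18, P = 15; distinct — OK.
C5: V=18, P=15, R=19; 0 of them equal 20, not exactly one — violated.
C6: 24 / 4 = 6, so 4 divides 24 — OK.
C7: min(8, 24) = 8 — OK.
C8: P + R = 15 + 19 = 34; 34 < 36 — OK.
C9: gcd(18, 18) = 18 — OK.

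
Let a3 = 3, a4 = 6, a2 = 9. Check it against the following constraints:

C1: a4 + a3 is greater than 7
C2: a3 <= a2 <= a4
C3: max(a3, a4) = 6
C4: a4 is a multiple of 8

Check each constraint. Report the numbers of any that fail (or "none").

Constraints 2 and 4 do not hold.

C1: a4 + a3 = 6 + 3 = 9; 9 > 7 — holds.
C2: values 3, 9, 6; a2 = 9 is not <= a4 = 6 — fails.
C3: max(3, 6) = 6 — holds.
C4: 6 = 8*0 + 6, so 8 does not divide 6 — fails.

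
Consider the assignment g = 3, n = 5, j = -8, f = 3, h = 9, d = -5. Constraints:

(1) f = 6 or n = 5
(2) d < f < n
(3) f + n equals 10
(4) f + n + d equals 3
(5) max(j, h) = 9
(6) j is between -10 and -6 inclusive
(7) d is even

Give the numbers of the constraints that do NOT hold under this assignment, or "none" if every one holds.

(1) f = 3 ≠ 6, but n = 5 = 5 (second disjunct) — holds.
(2) values -5 < 3 < 5 — holds.
(3) f + n = 3 + 5 = 8, not 10 — does not hold.
(4) f + n + d = 3 + 5 + (-5) = 3 — holds.
(5) max(-8, 9) = 9 — holds.
(6) j = -8 lies in [-10, -6] — holds.
(7) d = -5 is odd — does not hold.

Constraints 3 and 7 are violated.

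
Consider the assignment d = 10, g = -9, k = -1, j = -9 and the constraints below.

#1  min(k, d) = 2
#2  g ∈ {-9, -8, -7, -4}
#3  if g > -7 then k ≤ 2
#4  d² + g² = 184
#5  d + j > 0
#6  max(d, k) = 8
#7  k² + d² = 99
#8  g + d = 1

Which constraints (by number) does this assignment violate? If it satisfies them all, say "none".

No — constraints 1, 4, 6, and 7 are not satisfied.

#1 min(-1, 10) = -1, not 2 — violated.
#2 g = -9 is in {-9, -8, -7, -4} — satisfied.
#3 g = -9, not > -7; antecedent false, conditional vacuously true — satisfied.
#4 d² + g² = 10² + (-9)² = 100 + 81 = 181, not 184 — violated.
#5 d + j = 10 + (-9) = 1; 1 > 0 — satisfied.
#6 max(10, -1) = 10, not 8 — violated.
#7 k² + d² = (-1)² + 10² = 1 + 100 = 101, not 99 — violated.
#8 g + d = -9 + 10 = 1 — satisfied.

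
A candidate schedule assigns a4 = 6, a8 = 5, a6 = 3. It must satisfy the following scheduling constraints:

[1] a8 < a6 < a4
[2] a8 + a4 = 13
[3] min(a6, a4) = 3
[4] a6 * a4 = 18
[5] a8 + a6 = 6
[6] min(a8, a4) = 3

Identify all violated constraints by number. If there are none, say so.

[1] values 5, 3, 6; a8 = 5 is not < a6 = 3 — fails.
[2] a8 + a4 = 5 + 6 = 11, not 13 — fails.
[3] min(3, 6) = 3 — holds.
[4] a6 * a4 = 3 * 6 = 18 — holds.
[5] a8 + a6 = 5 + 3 = 8, not 6 — fails.
[6] min(5, 6) = 5, not 3 — fails.

Constraints 1, 2, 5, and 6 do not hold.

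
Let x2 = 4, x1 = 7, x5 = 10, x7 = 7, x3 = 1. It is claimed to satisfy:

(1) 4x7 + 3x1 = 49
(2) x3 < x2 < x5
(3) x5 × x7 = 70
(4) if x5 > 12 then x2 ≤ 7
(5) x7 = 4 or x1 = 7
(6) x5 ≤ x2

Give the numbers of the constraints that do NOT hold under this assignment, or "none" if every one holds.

Constraint 6 is violated.

(1) 4x7 + 3x1 = 4(7) + 3(7) = 49 — OK.
(2) values 1 < 4 < 10 — OK.
(3) x5 × x7 = 10 × 7 = 70 — OK.
(4) x5 = 10, not > 12; antecedent false, conditional vacuously true — OK.
(5) x7 = 7 ≠ 4, but x1 = 7 = 7 (second disjunct) — OK.
(6) x5 = 10, x2 = 4; 10 > 4 (want ≤) — violated.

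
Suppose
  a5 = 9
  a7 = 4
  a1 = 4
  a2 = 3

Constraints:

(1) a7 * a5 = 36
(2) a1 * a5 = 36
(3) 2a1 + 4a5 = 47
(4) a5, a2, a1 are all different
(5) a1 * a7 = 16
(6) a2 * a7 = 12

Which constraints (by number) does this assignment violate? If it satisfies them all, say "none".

(1) a7 * a5 = 4 * 9 = 36 — OK.
(2) a1 * a5 = 4 * 9 = 36 — OK.
(3) 2a1 + 4a5 = 2(4) + 4(9) = 44, not 47 — violated.
(4) values 9, 3, 4 are pairwise distinct — OK.
(5) a1 * a7 = 4 * 4 = 16 — OK.
(6) a2 * a7 = 3 * 4 = 12 — OK.

Constraint 3 is violated.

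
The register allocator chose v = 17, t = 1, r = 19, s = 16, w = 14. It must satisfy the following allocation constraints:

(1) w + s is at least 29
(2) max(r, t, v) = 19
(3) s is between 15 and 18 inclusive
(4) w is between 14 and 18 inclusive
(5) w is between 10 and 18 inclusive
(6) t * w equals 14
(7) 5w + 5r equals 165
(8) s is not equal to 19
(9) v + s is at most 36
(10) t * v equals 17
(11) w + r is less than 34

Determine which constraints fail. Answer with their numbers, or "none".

None — every constraint holds.

(1) w + s = 14 + 16 = 30; 30 ≥ 29 — holds.
(2) max(19, 1, 17) = 19 — holds.
(3) s = 16 lies in [15, 18] — holds.
(4) w = 14 lies in [14, 18] — holds.
(5) w = 14 lies in [10, 18] — holds.
(6) t * w = 1 * 14 = 14 — holds.
(7) 5w + 5r = 5(14) + 5(19) = 165 — holds.
(8) s = 16, and 16 ≠ 19 — holds.
(9) v + s = 17 + 16 = 33; 33 ≤ 36 — holds.
(10) t * v = 1 * 17 = 17 — holds.
(11) w + r = 14 + 19 = 33; 33 < 34 — holds.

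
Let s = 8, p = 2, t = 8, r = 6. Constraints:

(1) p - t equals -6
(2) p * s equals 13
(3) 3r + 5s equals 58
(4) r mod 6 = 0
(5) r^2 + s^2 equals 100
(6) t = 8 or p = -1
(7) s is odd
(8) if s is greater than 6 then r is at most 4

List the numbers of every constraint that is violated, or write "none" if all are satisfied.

Constraints 2, 7, and 8 are violated.

(1) p - t = 2 - 8 = -6 — satisfied.
(2) p * s = 2 * 8 = 16, not 13 — violated.
(3) 3r + 5s = 3(6) + 5(8) = 58 — satisfied.
(4) 6 mod 6 = 0 — satisfied.
(5) r^2 + s^2 = 6^2 + 8^2 = 36 + 64 = 100 — satisfied.
(6) t = 8 = 8 (first disjunct) — satisfied.
(7) s = 8 is even — violated.
(8) s = 8 > 6, so we need r ≤ 4; but r = 6 > 4 — violated.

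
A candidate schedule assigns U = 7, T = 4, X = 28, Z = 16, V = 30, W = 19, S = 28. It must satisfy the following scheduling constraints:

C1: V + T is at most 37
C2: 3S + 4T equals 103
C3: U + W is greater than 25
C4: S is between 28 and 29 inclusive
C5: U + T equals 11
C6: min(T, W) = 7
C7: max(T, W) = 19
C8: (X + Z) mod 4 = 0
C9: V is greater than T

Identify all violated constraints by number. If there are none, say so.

C1: V + T = 30 + 4 = 34; 34 ≤ 37 — holds.
C2: 3S + 4T = 3(28) + 4(4) = 100, not 103 — does not hold.
C3: U + W = 7 + 19 = 26; 26 > 25 — holds.
C4: S = 28 lies in [28, 29] — holds.
C5: U + T = 7 + 4 = 11 — holds.
C6: min(4, 19) = 4, not 7 — does not hold.
C7: max(4, 19) = 19 — holds.
C8: X + Z = 44; 44 mod 4 = 0 — holds.
C9: V = 30, T = 4; 30 > 4 — holds.

Constraints 2 and 6 do not hold.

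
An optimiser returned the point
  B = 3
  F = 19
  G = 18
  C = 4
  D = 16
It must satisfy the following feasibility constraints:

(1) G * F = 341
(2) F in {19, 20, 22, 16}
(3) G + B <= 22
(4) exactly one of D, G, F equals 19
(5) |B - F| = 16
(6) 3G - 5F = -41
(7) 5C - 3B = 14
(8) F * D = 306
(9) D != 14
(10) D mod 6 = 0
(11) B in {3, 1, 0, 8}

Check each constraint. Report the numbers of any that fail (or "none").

(1) G * F = 18 * 19 = 342, not 341  fails
(2) F = 19 is in {19, 20, 22, 16}  holds
(3) G + B = 18 + 3 = 21; 21 ≤ 22  holds
(4) D=16, G=18, F=19; 1 of them equals 19  holds
(5) |3 - 19| = 16  holds
(6) 3G - 5F = 3(18) - 5(19) = -41  holds
(7) 5C - 3B = 5(4) - 3(3) = 11, not 14  fails
(8) F * D = 19 * 16 = 304, not 306  fails
(9) D = 16, and 16 ≠ 14  holds
(10) 16 mod 6 = 4, not 0  fails
(11) B = 3 is in {3, 1, 0, 8}  holds

Constraints 1, 7, 8, 10 are violated.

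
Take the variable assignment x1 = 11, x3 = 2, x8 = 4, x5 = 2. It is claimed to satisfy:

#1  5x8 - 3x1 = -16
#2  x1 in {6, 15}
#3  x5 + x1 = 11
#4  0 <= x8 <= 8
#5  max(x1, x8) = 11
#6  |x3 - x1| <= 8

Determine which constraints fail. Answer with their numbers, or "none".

#1 5x8 - 3x1 = 5(4) - 3(11) = -13, not -16  FAIL
#2 x1 = 11 is not in {6, 15}  FAIL
#3 x5 + x1 = 2 + 11 = 13, not 11  FAIL
#4 x8 = 4 lies in [0, 8]  OK
#5 max(11, 4) = 11  OK
#6 |2 - 11| = 9; 9 > 8, exceeds bound 8  FAIL

Constraints 1, 2, 3, 6 do not hold.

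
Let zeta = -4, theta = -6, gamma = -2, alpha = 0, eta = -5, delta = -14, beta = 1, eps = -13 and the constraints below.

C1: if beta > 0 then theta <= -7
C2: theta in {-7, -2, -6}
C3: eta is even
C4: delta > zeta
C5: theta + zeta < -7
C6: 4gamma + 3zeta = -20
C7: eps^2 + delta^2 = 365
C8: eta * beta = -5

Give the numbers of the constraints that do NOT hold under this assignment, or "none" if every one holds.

C1: beta = 1 > 0, so we need theta ≤ -7; but theta = -6 > -7 — violated.
C2: theta = -6 is in {-7, -2, -6} — OK.
C3: eta = -5 is odd — violated.
C4: delta = -14, zeta = -4; -14 ≤ -4 (want >) — violated.
C5: theta + zeta = -6 + (-4) = -10; -10 < -7 — OK.
C6: 4gamma + 3zeta = 4(-2) + 3(-4) = -20 — OK.
C7: eps^2 + delta^2 = (-13)^2 + (-14)^2 = 169 + 196 = 365 — OK.
C8: eta * beta = -5 * 1 = -5 — OK.

The assignment fails constraints 1, 3, 4.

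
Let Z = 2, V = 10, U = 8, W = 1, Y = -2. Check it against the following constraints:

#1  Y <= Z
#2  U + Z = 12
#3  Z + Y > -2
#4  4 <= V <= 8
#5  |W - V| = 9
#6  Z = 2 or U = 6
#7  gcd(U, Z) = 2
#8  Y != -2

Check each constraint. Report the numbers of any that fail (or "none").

#1 Y = -2, Z = 2; -2 ≤ 2 — OK.
#2 U + Z = 8 + 2 = 10, not 12 — violated.
#3 Z + Y = 2 + (-2) = 0; 0 > -2 — OK.
#4 V = 10 is outside [4, 8] — violated.
#5 |1 - 10| = 9 — OK.
#6 Z = 2 = 2 (first disjunct) — OK.
#7 gcd(8, 2) = 2 — OK.
#8 Y = -2, but -2 is required to differ — violated.

Violated: 2, 4, and 8.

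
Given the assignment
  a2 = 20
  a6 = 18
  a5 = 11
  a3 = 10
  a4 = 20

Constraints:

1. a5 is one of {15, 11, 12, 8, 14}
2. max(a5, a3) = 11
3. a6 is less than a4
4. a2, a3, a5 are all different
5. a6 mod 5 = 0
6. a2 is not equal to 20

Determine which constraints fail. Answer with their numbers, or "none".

No — constraints 5 and 6 are not satisfied.

1. a5 = 11 is in {15, 11, 12, 8, 14}  OK
2. max(11, 10) = 11  OK
3. a6 = 18, a4 = 20; 18 < 20  OK
4. values 20, 10, 11 are pairwise distinct  OK
5. 18 mod 5 = 3, not 0  FAIL
6. a2 = 20, but 20 is required to differ  FAIL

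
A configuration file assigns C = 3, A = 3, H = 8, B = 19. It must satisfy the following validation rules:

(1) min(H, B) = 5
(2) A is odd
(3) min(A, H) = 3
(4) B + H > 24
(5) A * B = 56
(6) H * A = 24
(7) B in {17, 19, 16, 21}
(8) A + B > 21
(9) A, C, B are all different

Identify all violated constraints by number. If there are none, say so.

The assignment fails constraints 1, 5, and 9.

(1) min(8, 19) = 8, not 5  ✗
(2) A = 3 is odd  ✓
(3) min(3, 8) = 3  ✓
(4) B + H = 19 + 8 = 27; 27 > 24  ✓
(5) A * B = 3 * 19 = 57, not 56  ✗
(6) H * A = 8 * 3 = 24  ✓
(7) B = 19 is in {17, 19, 16, 21}  ✓
(8) A + B = 3 + 19 = 22; 22 > 21  ✓
(9) A = C = 3, not all different  ✗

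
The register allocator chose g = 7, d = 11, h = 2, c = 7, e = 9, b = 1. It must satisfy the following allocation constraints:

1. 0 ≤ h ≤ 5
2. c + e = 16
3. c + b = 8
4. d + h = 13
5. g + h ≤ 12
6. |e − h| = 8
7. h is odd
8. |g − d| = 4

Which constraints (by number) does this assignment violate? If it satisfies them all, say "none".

Constraints 6 and 7 are violated.

1. h = 2 lies in [0, 5]  true
2. c + e = 7 + 9 = 16  true
3. c + b = 7 + 1 = 8  true
4. d + h = 11 + 2 = 13  true
5. g + h = 7 + 2 = 9; 9 ≤ 12  true
6. |9 − 2| = 7, not 8  false
7. h = 2 is even  false
8. |7 − 11| = 4  true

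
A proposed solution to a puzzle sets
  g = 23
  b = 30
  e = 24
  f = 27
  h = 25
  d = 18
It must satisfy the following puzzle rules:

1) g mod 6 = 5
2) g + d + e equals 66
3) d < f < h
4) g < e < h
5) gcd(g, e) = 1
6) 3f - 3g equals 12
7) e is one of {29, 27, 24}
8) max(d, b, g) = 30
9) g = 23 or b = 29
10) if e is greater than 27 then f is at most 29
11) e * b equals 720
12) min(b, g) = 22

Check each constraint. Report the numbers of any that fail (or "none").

1) 23 mod 6 = 5  true
2) g + d + e = 23 + 18 + 24 = 65, not 66  false
3) values 18, 27, 25; f = 27 is not < h = 25  false
4) values 23 < 24 < 25  true
5) gcd(23, 24) = 1  true
6) 3f - 3g = 3(27) - 3(23) = 12  true
7) e = 24 is in {29, 27, 24}  true
8) max(18, 30, 23) = 30  true
9) g = 23 = 23 (first disjunct)  true
10) e = 24, not > 27; antecedent false, conditional vacuously true  true
11) e * b = 24 * 30 = 720  true
12) min(30, 23) = 23, not 22  false

No — constraints 2, 3, and 12 are not satisfied.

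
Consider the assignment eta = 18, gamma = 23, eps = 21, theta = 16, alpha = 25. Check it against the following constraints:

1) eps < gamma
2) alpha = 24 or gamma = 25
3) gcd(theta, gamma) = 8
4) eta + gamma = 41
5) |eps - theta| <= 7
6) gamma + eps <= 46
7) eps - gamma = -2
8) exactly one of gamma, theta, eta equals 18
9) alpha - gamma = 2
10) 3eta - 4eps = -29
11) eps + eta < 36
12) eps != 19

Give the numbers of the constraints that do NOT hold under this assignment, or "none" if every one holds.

Constraints 2, 3, 10, and 11 do not hold.

1) eps = 21, gamma = 23; 21 < 23 — holds.
2) alpha = 25 ≠ 24 and gamma = 23 ≠ 25; both disjuncts false — does not hold.
3) gcd(16, 23) = 1, not 8 — does not hold.
4) eta + gamma = 18 + 23 = 41 — holds.
5) |21 - 16| = 5; 5 ≤ 7 — holds.
6) gamma + eps = 23 + 21 = 44; 44 ≤ 46 — holds.
7) eps - gamma = 21 - 23 = -2 — holds.
8) gamma=23, theta=16, eta=18; 1 of them equals 18 — holds.
9) alpha - gamma = 25 - 23 = 2 — holds.
10) 3eta - 4eps = 3(18) - 4(21) = -30, not -29 — does not hold.
11) eps + eta = 21 + 18 = 39; 39 ≥ 36, bound 36 not met — does not hold.
12) eps = 21, and 21 ≠ 19 — holds.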